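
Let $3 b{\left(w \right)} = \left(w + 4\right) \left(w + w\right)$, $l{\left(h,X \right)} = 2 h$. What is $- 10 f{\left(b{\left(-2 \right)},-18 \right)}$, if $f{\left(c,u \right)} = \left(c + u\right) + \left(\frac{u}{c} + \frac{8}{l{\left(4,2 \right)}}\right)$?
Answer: $\frac{775}{6} \approx 129.17$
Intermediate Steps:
$b{\left(w \right)} = \frac{2 w \left(4 + w\right)}{3}$ ($b{\left(w \right)} = \frac{\left(w + 4\right) \left(w + w\right)}{3} = \frac{\left(4 + w\right) 2 w}{3} = \frac{2 w \left(4 + w\right)}{3}$)
$f{\left(c,u \right)} = 1 + c + u + \frac{u}{c}$ ($f{\left(c,u \right)} = \left(c + u\right) + \left(\frac{u}{c} + \frac{8}{2 \cdot 4}\right) = \left(c + u\right) + \left(\frac{u}{c} + \frac{8}{8}\right) = \left(c + u\right) + \left(\frac{u}{c} + 8 \cdot \frac{1}{8}\right) = \left(c + u\right) + \left(\frac{u}{c} + 1\right) = \left(c + u\right) + \left(1 + \frac{u}{c}\right) = 1 + c + u + \frac{u}{c}$)
$- 10 f{\left(b{\left(-2 \right)},-18 \right)} = - 10 \left(1 + \frac{2}{3} \left(-2\right) \left(4 - 2\right) - 18 - \frac{18}{\frac{2}{3} \left(-2\right) \left(4 - 2\right)}\right) = - 10 \left(1 + \frac{2}{3} \left(-2\right) 2 - 18 - \frac{18}{\frac{2}{3} \left(-2\right) 2}\right) = - 10 \left(1 - \frac{8}{3} - 18 - \frac{18}{- \frac{8}{3}}\right) = - 10 \left(1 - \frac{8}{3} - 18 - - \frac{27}{4}\right) = - 10 \left(1 - \frac{8}{3} - 18 + \frac{27}{4}\right) = \left(-10\right) \left(- \frac{155}{12}\right) = \frac{775}{6}$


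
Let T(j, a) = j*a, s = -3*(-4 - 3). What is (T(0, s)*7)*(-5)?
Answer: 0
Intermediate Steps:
s = 21 (s = -3*(-7) = 21)
T(j, a) = a*j
(T(0, s)*7)*(-5) = ((21*0)*7)*(-5) = (0*7)*(-5) = 0*(-5) = 0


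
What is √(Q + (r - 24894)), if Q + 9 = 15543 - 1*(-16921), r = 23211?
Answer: 14*√157 ≈ 175.42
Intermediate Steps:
Q = 32455 (Q = -9 + (15543 - 1*(-16921)) = -9 + (15543 + 16921) = -9 + 32464 = 32455)
√(Q + (r - 24894)) = √(32455 + (23211 - 24894)) = √(32455 - 1683) = √30772 = 14*√157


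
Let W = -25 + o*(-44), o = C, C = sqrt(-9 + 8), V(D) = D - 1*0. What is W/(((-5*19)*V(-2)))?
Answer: -5/38 - 22*I/95 ≈ -0.13158 - 0.23158*I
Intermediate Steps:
V(D) = D (V(D) = D + 0 = D)
C = I (C = sqrt(-1) = I ≈ 1.0*I)
o = I ≈ 1.0*I
W = -25 - 44*I (W = -25 + I*(-44) = -25 - 44*I ≈ -25.0 - 44.0*I)
W/(((-5*19)*V(-2))) = (-25 - 44*I)/((-5*19*(-2))) = (-25 - 44*I)/((-95*(-2))) = (-25 - 44*I)/190 = (-25 - 44*I)*(1/190) = -5/38 - 22*I/95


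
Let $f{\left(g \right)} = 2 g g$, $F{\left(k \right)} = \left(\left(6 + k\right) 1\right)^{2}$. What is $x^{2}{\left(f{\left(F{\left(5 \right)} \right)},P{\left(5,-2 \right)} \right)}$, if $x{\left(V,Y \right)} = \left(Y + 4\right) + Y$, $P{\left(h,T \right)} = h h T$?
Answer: $9216$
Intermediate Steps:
$F{\left(k \right)} = \left(6 + k\right)^{2}$
$f{\left(g \right)} = 2 g^{2}$
$P{\left(h,T \right)} = T h^{2}$ ($P{\left(h,T \right)} = h^{2} T = T h^{2}$)
$x{\left(V,Y \right)} = 4 + 2 Y$ ($x{\left(V,Y \right)} = \left(4 + Y\right) + Y = 4 + 2 Y$)
$x^{2}{\left(f{\left(F{\left(5 \right)} \right)},P{\left(5,-2 \right)} \right)} = \left(4 + 2 \left(- 2 \cdot 5^{2}\right)\right)^{2} = \left(4 + 2 \left(\left(-2\right) 25\right)\right)^{2} = \left(4 + 2 \left(-50\right)\right)^{2} = \left(4 - 100\right)^{2} = \left(-96\right)^{2} = 9216$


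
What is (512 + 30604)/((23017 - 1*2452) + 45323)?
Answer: 7779/16472 ≈ 0.47226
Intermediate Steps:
(512 + 30604)/((23017 - 1*2452) + 45323) = 31116/((23017 - 2452) + 45323) = 31116/(20565 + 45323) = 31116/65888 = 31116*(1/65888) = 7779/16472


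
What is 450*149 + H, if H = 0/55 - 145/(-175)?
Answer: 2346779/35 ≈ 67051.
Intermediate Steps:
H = 29/35 (H = 0*(1/55) - 145*(-1/175) = 0 + 29/35 = 29/35 ≈ 0.82857)
450*149 + H = 450*149 + 29/35 = 67050 + 29/35 = 2346779/35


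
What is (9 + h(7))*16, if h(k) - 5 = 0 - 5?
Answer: 144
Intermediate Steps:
h(k) = 0 (h(k) = 5 + (0 - 5) = 5 - 5 = 0)
(9 + h(7))*16 = (9 + 0)*16 = 9*16 = 144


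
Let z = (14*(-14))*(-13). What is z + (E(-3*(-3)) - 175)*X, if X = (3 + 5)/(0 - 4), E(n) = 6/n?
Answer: 8690/3 ≈ 2896.7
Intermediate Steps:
X = -2 (X = 8/(-4) = 8*(-¼) = -2)
z = 2548 (z = -196*(-13) = 2548)
z + (E(-3*(-3)) - 175)*X = 2548 + (6/((-3*(-3))) - 175)*(-2) = 2548 + (6/9 - 175)*(-2) = 2548 + (6*(⅑) - 175)*(-2) = 2548 + (⅔ - 175)*(-2) = 2548 - 523/3*(-2) = 2548 + 1046/3 = 8690/3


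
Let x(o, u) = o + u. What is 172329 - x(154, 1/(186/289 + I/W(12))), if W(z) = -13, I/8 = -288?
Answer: 115060072193/668274 ≈ 1.7218e+5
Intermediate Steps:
I = -2304 (I = 8*(-288) = -2304)
172329 - x(154, 1/(186/289 + I/W(12))) = 172329 - (154 + 1/(186/289 - 2304/(-13))) = 172329 - (154 + 1/(186*(1/289) - 2304*(-1/13))) = 172329 - (154 + 1/(186/289 + 2304/13)) = 172329 - (154 + 1/(668274/3757)) = 172329 - (154 + 3757/668274) = 172329 - 1*102917953/668274 = 172329 - 102917953/668274 = 115060072193/668274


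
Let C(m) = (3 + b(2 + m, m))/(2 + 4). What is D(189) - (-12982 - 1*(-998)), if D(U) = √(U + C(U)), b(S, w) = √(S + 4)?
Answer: 11984 + √(6822 + 6*√195)/6 ≈ 11998.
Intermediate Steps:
b(S, w) = √(4 + S)
C(m) = ½ + √(6 + m)/6 (C(m) = (3 + √(4 + (2 + m)))/(2 + 4) = (3 + √(6 + m))/6 = (3 + √(6 + m))*(⅙) = ½ + √(6 + m)/6)
D(U) = √(½ + U + √(6 + U)/6) (D(U) = √(U + (½ + √(6 + U)/6)) = √(½ + U + √(6 + U)/6))
D(189) - (-12982 - 1*(-998)) = √(18 + 6*√(6 + 189) + 36*189)/6 - (-12982 - 1*(-998)) = √(18 + 6*√195 + 6804)/6 - (-12982 + 998) = √(6822 + 6*√195)/6 - 1*(-11984) = √(6822 + 6*√195)/6 + 11984 = 11984 + √(6822 + 6*√195)/6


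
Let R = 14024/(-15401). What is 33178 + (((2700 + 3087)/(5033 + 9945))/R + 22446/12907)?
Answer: 89953579905961615/2711134349104 ≈ 33179.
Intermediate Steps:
R = -14024/15401 (R = 14024*(-1/15401) = -14024/15401 ≈ -0.91059)
33178 + (((2700 + 3087)/(5033 + 9945))/R + 22446/12907) = 33178 + (((2700 + 3087)/(5033 + 9945))/(-14024/15401) + 22446/12907) = 33178 + ((5787/14978)*(-15401/14024) + 22446*(1/12907)) = 33178 + ((5787*(1/14978))*(-15401/14024) + 22446/12907) = 33178 + ((5787/14978)*(-15401/14024) + 22446/12907) = 33178 + (-89125587/210051472 + 22446/12907) = 33178 + 3564471389103/2711134349104 = 89953579905961615/2711134349104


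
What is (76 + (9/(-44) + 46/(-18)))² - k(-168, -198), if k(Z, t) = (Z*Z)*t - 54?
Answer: 877192649305/156816 ≈ 5.5938e+6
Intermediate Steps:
k(Z, t) = -54 + t*Z² (k(Z, t) = Z²*t - 54 = t*Z² - 54 = -54 + t*Z²)
(76 + (9/(-44) + 46/(-18)))² - k(-168, -198) = (76 + (9/(-44) + 46/(-18)))² - (-54 - 198*(-168)²) = (76 + (9*(-1/44) + 46*(-1/18)))² - (-54 - 198*28224) = (76 + (-9/44 - 23/9))² - (-54 - 5588352) = (76 - 1093/396)² - 1*(-5588406) = (29003/396)² + 5588406 = 841174009/156816 + 5588406 = 877192649305/156816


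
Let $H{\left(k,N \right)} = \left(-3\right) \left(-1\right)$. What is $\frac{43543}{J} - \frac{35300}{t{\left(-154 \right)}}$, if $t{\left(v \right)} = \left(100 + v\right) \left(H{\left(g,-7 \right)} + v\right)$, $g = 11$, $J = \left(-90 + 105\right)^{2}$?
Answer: $\frac{19283729}{101925} \approx 189.2$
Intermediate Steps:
$J = 225$ ($J = 15^{2} = 225$)
$H{\left(k,N \right)} = 3$
$t{\left(v \right)} = \left(3 + v\right) \left(100 + v\right)$ ($t{\left(v \right)} = \left(100 + v\right) \left(3 + v\right) = \left(3 + v\right) \left(100 + v\right)$)
$\frac{43543}{J} - \frac{35300}{t{\left(-154 \right)}} = \frac{43543}{225} - \frac{35300}{300 + \left(-154\right)^{2} + 103 \left(-154\right)} = 43543 \cdot \frac{1}{225} - \frac{35300}{300 + 23716 - 15862} = \frac{43543}{225} - \frac{35300}{8154} = \frac{43543}{225} - \frac{17650}{4077} = \frac{19283729}{101925}$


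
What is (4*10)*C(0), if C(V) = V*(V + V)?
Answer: 0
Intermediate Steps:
C(V) = 2*V**2 (C(V) = V*(2*V) = 2*V**2)
(4*10)*C(0) = (4*10)*(2*0**2) = 40*(2*0) = 40*0 = 0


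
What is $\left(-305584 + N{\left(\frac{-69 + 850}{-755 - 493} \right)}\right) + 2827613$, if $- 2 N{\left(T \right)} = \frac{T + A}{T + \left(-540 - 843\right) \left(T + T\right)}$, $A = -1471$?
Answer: $\frac{10892468545559}{4318930} \approx 2.522 \cdot 10^{6}$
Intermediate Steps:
$N{\left(T \right)} = \frac{-1471 + T}{5530 T}$ ($N{\left(T \right)} = - \frac{\left(T - 1471\right) \frac{1}{T + \left(-540 - 843\right) \left(T + T\right)}}{2} = - \frac{\left(-1471 + T\right) \frac{1}{T - 1383 \cdot 2 T}}{2} = - \frac{\left(-1471 + T\right) \frac{1}{T - 2766 T}}{2} = - \frac{\left(-1471 + T\right) \frac{1}{\left(-2765\right) T}}{2} = - \frac{\left(-1471 + T\right) \left(- \frac{1}{2765 T}\right)}{2} = - \frac{\left(- \frac{1}{2765}\right) \frac{1}{T} \left(-1471 + T\right)}{2} = \frac{-1471 + T}{5530 T}$)
$\left(-305584 + N{\left(\frac{-69 + 850}{-755 - 493} \right)}\right) + 2827613 = \left(-305584 + \frac{-1471 + \frac{-69 + 850}{-755 - 493}}{5530 \frac{-69 + 850}{-755 - 493}}\right) + 2827613 = \left(-305584 + \frac{-1471 + \frac{781}{-1248}}{5530 \frac{781}{-1248}}\right) + 2827613 = \left(-305584 + \frac{-1471 + 781 \left(- \frac{1}{1248}\right)}{5530 \cdot 781 \left(- \frac{1}{1248}\right)}\right) + 2827613 = \left(-305584 + \frac{-1471 - \frac{781}{1248}}{5530 \left(- \frac{781}{1248}\right)}\right) + 2827613 = \left(-305584 + \frac{1}{5530} \left(- \frac{1248}{781}\right) \left(- \frac{1836589}{1248}\right)\right) + 2827613 = \left(-305584 + \frac{1836589}{4318930}\right) + 2827613 = - \frac{1319794068531}{4318930} + 2827613 = \frac{10892468545559}{4318930}$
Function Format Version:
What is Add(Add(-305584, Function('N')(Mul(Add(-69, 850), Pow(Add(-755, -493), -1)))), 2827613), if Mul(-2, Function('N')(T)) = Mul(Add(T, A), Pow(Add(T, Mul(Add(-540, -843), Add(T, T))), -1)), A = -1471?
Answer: Rational(10892468545559, 4318930) ≈ 2.5220e+6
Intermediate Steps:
Function('N')(T) = Mul(Rational(1, 5530), Pow(T, -1), Add(-1471, T)) (Function('N')(T) = Mul(Rational(-1, 2), Mul(Add(T, -1471), Pow(Add(T, Mul(Add(-540, -843), Add(T, T))), -1))) = Mul(Rational(-1, 2), Mul(Add(-1471, T), Pow(Add(T, Mul(-1383, Mul(2, T))), -1))) = Mul(Rational(-1, 2), Mul(Add(-1471, T), Pow(Add(T, Mul(-2766, T)), -1))) = Mul(Rational(-1, 2), Mul(Add(-1471, T), Pow(Mul(-2765, T), -1))) = Mul(Rational(-1, 2), Mul(Add(-1471, T), Mul(Rational(-1, 2765), Pow(T, -1)))) = Mul(Rational(-1, 2), Mul(Rational(-1, 2765), Pow(T, -1), Add(-1471, T))) = Mul(Rational(1, 5530), Pow(T, -1), Add(-1471, T)))
Add(Add(-305584, Function('N')(Mul(Add(-69, 850), Pow(Add(-755, -493), -1)))), 2827613) = Add(Add(-305584, Mul(Rational(1, 5530), Pow(Mul(Add(-69, 850), Pow(Add(-755, -493), -1)), -1), Add(-1471, Mul(Add(-69, 850), Pow(Add(-755, -493), -1))))), 2827613) = Add(Add(-305584, Mul(Rational(1, 5530), Pow(Mul(781, Pow(-1248, -1)), -1), Add(-1471, Mul(781, Pow(-1248, -1))))), 2827613) = Add(Add(-305584, Mul(Rational(1, 5530), Pow(Mul(781, Rational(-1, 1248)), -1), Add(-1471, Mul(781, Rational(-1, 1248))))), 2827613) = Add(Add(-305584, Mul(Rational(1, 5530), Pow(Rational(-781, 1248), -1), Add(-1471, Rational(-781, 1248)))), 2827613) = Add(Add(-305584, Mul(Rational(1, 5530), Rational(-1248, 781), Rational(-1836589, 1248))), 2827613) = Add(Add(-305584, Rational(1836589, 4318930)), 2827613) = Add(Rational(-1319794068531, 4318930), 2827613) = Rational(10892468545559, 4318930)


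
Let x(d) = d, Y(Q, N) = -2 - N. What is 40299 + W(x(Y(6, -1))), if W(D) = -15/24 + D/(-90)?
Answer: 14507419/360 ≈ 40298.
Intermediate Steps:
W(D) = -5/8 - D/90 (W(D) = -15*1/24 + D*(-1/90) = -5/8 - D/90)
40299 + W(x(Y(6, -1))) = 40299 + (-5/8 - (-2 - 1*(-1))/90) = 40299 + (-5/8 - (-2 + 1)/90) = 40299 + (-5/8 - 1/90*(-1)) = 40299 + (-5/8 + 1/90) = 40299 - 221/360 = 14507419/360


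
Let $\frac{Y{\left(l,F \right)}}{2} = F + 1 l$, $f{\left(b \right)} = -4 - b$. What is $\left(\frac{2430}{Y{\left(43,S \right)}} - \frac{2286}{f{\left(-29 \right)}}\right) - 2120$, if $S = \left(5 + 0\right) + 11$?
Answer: $- \frac{3231499}{1475} \approx -2190.8$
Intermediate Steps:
$S = 16$ ($S = 5 + 11 = 16$)
$Y{\left(l,F \right)} = 2 F + 2 l$ ($Y{\left(l,F \right)} = 2 \left(F + 1 l\right) = 2 \left(F + l\right) = 2 F + 2 l$)
$\left(\frac{2430}{Y{\left(43,S \right)}} - \frac{2286}{f{\left(-29 \right)}}\right) - 2120 = \left(\frac{2430}{2 \cdot 16 + 2 \cdot 43} - \frac{2286}{-4 - -29}\right) - 2120 = \left(\frac{2430}{32 + 86} - \frac{2286}{-4 + 29}\right) - 2120 = \left(\frac{2430}{118} - \frac{2286}{25}\right) - 2120 = \left(2430 \cdot \frac{1}{118} - \frac{2286}{25}\right) - 2120 = \left(\frac{1215}{59} - \frac{2286}{25}\right) - 2120 = - \frac{104499}{1475} - 2120 = - \frac{3231499}{1475}$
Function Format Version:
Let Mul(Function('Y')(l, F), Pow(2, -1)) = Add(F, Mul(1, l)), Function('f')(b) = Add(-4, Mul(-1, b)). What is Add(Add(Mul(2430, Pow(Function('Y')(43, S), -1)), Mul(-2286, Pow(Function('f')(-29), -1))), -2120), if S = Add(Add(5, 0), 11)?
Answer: Rational(-3231499, 1475) ≈ -2190.8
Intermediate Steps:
S = 16 (S = Add(5, 11) = 16)
Function('Y')(l, F) = Add(Mul(2, F), Mul(2, l)) (Function('Y')(l, F) = Mul(2, Add(F, Mul(1, l))) = Mul(2, Add(F, l)) = Add(Mul(2, F), Mul(2, l)))
Add(Add(Mul(2430, Pow(Function('Y')(43, S), -1)), Mul(-2286, Pow(Function('f')(-29), -1))), -2120) = Add(Add(Mul(2430, Pow(Add(Mul(2, 16), Mul(2, 43)), -1)), Mul(-2286, Pow(Add(-4, Mul(-1, -29)), -1))), -2120) = Add(Add(Mul(2430, Pow(Add(32, 86), -1)), Mul(-2286, Pow(Add(-4, 29), -1))), -2120) = Add(Add(Mul(2430, Pow(118, -1)), Mul(-2286, Pow(25, -1))), -2120) = Add(Add(Mul(2430, Rational(1, 118)), Mul(-2286, Rational(1, 25))), -2120) = Add(Add(Rational(1215, 59), Rational(-2286, 25)), -2120) = Add(Rational(-104499, 1475), -2120) = Rational(-3231499, 1475)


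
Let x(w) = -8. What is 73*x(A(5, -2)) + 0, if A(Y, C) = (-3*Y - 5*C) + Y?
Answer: -584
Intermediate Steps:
A(Y, C) = -5*C - 2*Y (A(Y, C) = (-5*C - 3*Y) + Y = -5*C - 2*Y)
73*x(A(5, -2)) + 0 = 73*(-8) + 0 = -584 + 0 = -584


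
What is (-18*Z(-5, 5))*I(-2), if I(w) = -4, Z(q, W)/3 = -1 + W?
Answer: 864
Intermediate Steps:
Z(q, W) = -3 + 3*W (Z(q, W) = 3*(-1 + W) = -3 + 3*W)
(-18*Z(-5, 5))*I(-2) = -18*(-3 + 3*5)*(-4) = -18*(-3 + 15)*(-4) = -18*12*(-4) = -216*(-4) = 864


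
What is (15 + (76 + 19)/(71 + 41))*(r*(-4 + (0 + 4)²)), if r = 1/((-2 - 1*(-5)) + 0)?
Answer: 1775/28 ≈ 63.393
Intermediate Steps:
r = ⅓ (r = 1/((-2 + 5) + 0) = 1/(3 + 0) = 1/3 = ⅓ ≈ 0.33333)
(15 + (76 + 19)/(71 + 41))*(r*(-4 + (0 + 4)²)) = (15 + (76 + 19)/(71 + 41))*((-4 + (0 + 4)²)/3) = (15 + 95/112)*((-4 + 4²)/3) = (15 + 95*(1/112))*((-4 + 16)/3) = (15 + 95/112)*((⅓)*12) = (1775/112)*4 = 1775/28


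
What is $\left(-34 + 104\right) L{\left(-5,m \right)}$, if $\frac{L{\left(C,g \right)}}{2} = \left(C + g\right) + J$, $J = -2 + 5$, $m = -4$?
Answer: $-840$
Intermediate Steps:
$J = 3$
$L{\left(C,g \right)} = 6 + 2 C + 2 g$ ($L{\left(C,g \right)} = 2 \left(\left(C + g\right) + 3\right) = 2 \left(3 + C + g\right) = 6 + 2 C + 2 g$)
$\left(-34 + 104\right) L{\left(-5,m \right)} = \left(-34 + 104\right) \left(6 + 2 \left(-5\right) + 2 \left(-4\right)\right) = 70 \left(6 - 10 - 8\right) = 70 \left(-12\right) = -840$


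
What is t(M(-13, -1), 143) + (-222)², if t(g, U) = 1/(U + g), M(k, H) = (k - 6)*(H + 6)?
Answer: 2365633/48 ≈ 49284.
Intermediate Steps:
M(k, H) = (-6 + k)*(6 + H)
t(M(-13, -1), 143) + (-222)² = 1/(143 + (-36 - 6*(-1) + 6*(-13) - 1*(-13))) + (-222)² = 1/(143 + (-36 + 6 - 78 + 13)) + 49284 = 1/(143 - 95) + 49284 = 1/48 + 49284 = 2365633/48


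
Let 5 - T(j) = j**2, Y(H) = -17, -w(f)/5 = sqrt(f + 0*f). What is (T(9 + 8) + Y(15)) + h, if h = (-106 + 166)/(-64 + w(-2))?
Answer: (-1505*sqrt(2) + 19324*I)/(-64*I + 5*sqrt(2)) ≈ -301.93 + 0.10233*I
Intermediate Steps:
w(f) = -5*sqrt(f) (w(f) = -5*sqrt(f + 0*f) = -5*sqrt(f + 0) = -5*sqrt(f))
T(j) = 5 - j**2
h = 60/(-64 - 5*I*sqrt(2)) (h = (-106 + 166)/(-64 - 5*I*sqrt(2)) = 60/(-64 - 5*I*sqrt(2)) ≈ -0.92619 + 0.10233*I)
(T(9 + 8) + Y(15)) + h = ((5 - (9 + 8)**2) - 17) + (-640/691 + 50*I*sqrt(2)/691) = ((5 - 1*17**2) - 17) + (-640/691 + 50*I*sqrt(2)/691) = ((5 - 1*289) - 17) + (-640/691 + 50*I*sqrt(2)/691) = ((5 - 289) - 17) + (-640/691 + 50*I*sqrt(2)/691) = (-284 - 17) + (-640/691 + 50*I*sqrt(2)/691) = -301 + (-640/691 + 50*I*sqrt(2)/691) = -208631/691 + 50*I*sqrt(2)/691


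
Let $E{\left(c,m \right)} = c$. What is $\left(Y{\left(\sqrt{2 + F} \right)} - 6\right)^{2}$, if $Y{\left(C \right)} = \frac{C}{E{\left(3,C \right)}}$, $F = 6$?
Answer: $\frac{332}{9} - 8 \sqrt{2} \approx 25.575$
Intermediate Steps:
$Y{\left(C \right)} = \frac{C}{3}$
$\left(Y{\left(\sqrt{2 + F} \right)} - 6\right)^{2} = \left(\frac{\sqrt{2 + 6}}{3} - 6\right)^{2} = \left(\frac{\sqrt{8}}{3} - 6\right)^{2} = \left(\frac{2 \sqrt{2}}{3} - 6\right)^{2} = \left(-6 + \frac{2 \sqrt{2}}{3}\right)^{2}$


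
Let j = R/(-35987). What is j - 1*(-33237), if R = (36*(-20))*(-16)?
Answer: 1196088399/35987 ≈ 33237.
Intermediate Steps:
R = 11520 (R = -720*(-16) = 11520)
j = -11520/35987 (j = 11520/(-35987) = 11520*(-1/35987) = -11520/35987 ≈ -0.32012)
j - 1*(-33237) = -11520/35987 - 1*(-33237) = -11520/35987 + 33237 = 1196088399/35987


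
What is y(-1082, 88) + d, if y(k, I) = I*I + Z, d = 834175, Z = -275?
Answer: 841644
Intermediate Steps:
y(k, I) = -275 + I² (y(k, I) = I*I - 275 = I² - 275 = -275 + I²)
y(-1082, 88) + d = (-275 + 88²) + 834175 = (-275 + 7744) + 834175 = 7469 + 834175 = 841644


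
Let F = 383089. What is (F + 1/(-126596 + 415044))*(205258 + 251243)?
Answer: 50443933807280373/288448 ≈ 1.7488e+11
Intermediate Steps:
(F + 1/(-126596 + 415044))*(205258 + 251243) = (383089 + 1/(-126596 + 415044))*(205258 + 251243) = (383089 + 1/288448)*456501 = (110501255873/288448)*456501 = 50443933807280373/288448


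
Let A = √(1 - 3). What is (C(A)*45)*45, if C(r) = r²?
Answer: -4050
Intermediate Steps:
A = I*√2 (A = √(-2) = I*√2 ≈ 1.4142*I)
(C(A)*45)*45 = ((I*√2)²*45)*45 = -2*45*45 = -90*45 = -4050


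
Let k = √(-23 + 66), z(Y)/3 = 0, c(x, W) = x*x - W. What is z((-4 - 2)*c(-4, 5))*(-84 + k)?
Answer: 0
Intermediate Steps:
c(x, W) = x² - W
z(Y) = 0 (z(Y) = 3*0 = 0)
k = √43 ≈ 6.5574
z((-4 - 2)*c(-4, 5))*(-84 + k) = 0*(-84 + √43) = 0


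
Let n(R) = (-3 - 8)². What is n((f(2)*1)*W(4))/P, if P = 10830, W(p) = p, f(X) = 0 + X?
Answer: 121/10830 ≈ 0.011173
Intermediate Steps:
f(X) = X
n(R) = 121 (n(R) = (-11)² = 121)
n((f(2)*1)*W(4))/P = 121/10830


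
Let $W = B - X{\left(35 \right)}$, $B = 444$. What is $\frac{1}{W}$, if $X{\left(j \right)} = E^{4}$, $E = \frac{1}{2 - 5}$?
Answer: $\frac{81}{35963} \approx 0.0022523$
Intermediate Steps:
$E = - \frac{1}{3}$ ($E = \frac{1}{-3} = - \frac{1}{3} \approx -0.33333$)
$X{\left(j \right)} = \frac{1}{81}$ ($X{\left(j \right)} = \left(- \frac{1}{3}\right)^{4} = \frac{1}{81}$)
$W = \frac{35963}{81}$ ($W = 444 - \frac{1}{81} = \frac{35963}{81} \approx 443.99$)
$\frac{1}{W} = \frac{1}{\frac{35963}{81}} = \frac{81}{35963}$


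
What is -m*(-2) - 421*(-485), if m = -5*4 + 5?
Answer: 204155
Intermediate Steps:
m = -15 (m = -20 + 5 = -15)
-m*(-2) - 421*(-485) = -1*(-15)*(-2) - 421*(-485) = 15*(-2) + 204185 = -30 + 204185 = 204155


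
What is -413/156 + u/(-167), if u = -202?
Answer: -37459/26052 ≈ -1.4379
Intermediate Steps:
-413/156 + u/(-167) = -413/156 - 202/(-167) = -413*1/156 - 202*(-1/167) = -413/156 + 202/167 = -37459/26052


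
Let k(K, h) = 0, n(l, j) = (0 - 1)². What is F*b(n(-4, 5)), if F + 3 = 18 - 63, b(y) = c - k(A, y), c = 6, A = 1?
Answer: -288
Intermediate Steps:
n(l, j) = 1 (n(l, j) = (-1)² = 1)
b(y) = 6 (b(y) = 6 - 1*0 = 6 + 0 = 6)
F = -48 (F = -3 + (18 - 63) = -3 - 45 = -48)
F*b(n(-4, 5)) = -48*6 = -288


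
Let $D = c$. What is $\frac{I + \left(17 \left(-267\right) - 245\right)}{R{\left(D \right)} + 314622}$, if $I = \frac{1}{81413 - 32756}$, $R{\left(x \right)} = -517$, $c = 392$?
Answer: $- \frac{232775087}{15283406985} \approx -0.015231$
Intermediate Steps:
$D = 392$
$I = \frac{1}{48657}$ ($I = \frac{1}{81413 - 32756} = \frac{1}{48657} \approx 2.0552 \cdot 10^{-5}$)
$\frac{I + \left(17 \left(-267\right) - 245\right)}{R{\left(D \right)} + 314622} = \frac{\frac{1}{48657} + \left(17 \left(-267\right) - 245\right)}{-517 + 314622} = \frac{\frac{1}{48657} - 4784}{314105} = \left(\frac{1}{48657} - 4784\right) \frac{1}{314105} = \left(- \frac{232775087}{48657}\right) \frac{1}{314105} = - \frac{232775087}{15283406985}$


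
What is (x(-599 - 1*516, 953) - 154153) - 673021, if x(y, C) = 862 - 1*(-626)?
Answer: -825686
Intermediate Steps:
x(y, C) = 1488 (x(y, C) = 862 + 626 = 1488)
(x(-599 - 1*516, 953) - 154153) - 673021 = (1488 - 154153) - 673021 = -152665 - 673021 = -825686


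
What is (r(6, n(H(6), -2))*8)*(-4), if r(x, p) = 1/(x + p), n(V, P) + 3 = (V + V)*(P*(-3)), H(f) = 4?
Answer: -32/51 ≈ -0.62745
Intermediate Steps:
n(V, P) = -3 - 6*P*V (n(V, P) = -3 + (V + V)*(P*(-3)) = -3 + (2*V)*(-3*P) = -3 - 6*P*V)
r(x, p) = 1/(p + x)
(r(6, n(H(6), -2))*8)*(-4) = (8/((-3 - 6*(-2)*4) + 6))*(-4) = (8/((-3 + 48) + 6))*(-4) = (8/(45 + 6))*(-4) = (8/51)*(-4) = -32/51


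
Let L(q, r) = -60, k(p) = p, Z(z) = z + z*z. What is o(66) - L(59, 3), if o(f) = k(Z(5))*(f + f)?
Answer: 4020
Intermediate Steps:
Z(z) = z + z**2
o(f) = 60*f (o(f) = (5*(1 + 5))*(f + f) = (5*6)*(2*f) = 30*(2*f) = 60*f)
o(66) - L(59, 3) = 60*66 - 1*(-60) = 3960 + 60 = 4020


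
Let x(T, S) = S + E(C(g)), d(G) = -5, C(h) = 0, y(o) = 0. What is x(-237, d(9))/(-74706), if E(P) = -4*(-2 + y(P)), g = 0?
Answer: -1/24902 ≈ -4.0157e-5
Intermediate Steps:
E(P) = 8 (E(P) = -4*(-2 + 0) = -4*(-2) = 8)
x(T, S) = 8 + S (x(T, S) = S + 8 = 8 + S)
x(-237, d(9))/(-74706) = (8 - 5)/(-74706) = 3*(-1/74706) = -1/24902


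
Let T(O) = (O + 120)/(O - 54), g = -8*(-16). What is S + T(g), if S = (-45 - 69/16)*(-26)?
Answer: 380501/296 ≈ 1285.5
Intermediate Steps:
S = 10257/8 (S = (-45 - 69*1/16)*(-26) = (-45 - 69/16)*(-26) = -789/16*(-26) = 10257/8 ≈ 1282.1)
g = 128
T(O) = (120 + O)/(-54 + O)
S + T(g) = 10257/8 + (120 + 128)/(-54 + 128) = 10257/8 + 248/74 = 10257/8 + (1/74)*248 = 10257/8 + 124/37 = 380501/296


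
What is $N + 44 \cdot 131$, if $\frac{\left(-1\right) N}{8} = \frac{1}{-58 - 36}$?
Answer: $\frac{270912}{47} \approx 5764.1$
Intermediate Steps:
$N = \frac{4}{47}$ ($N = - \frac{8}{-58 - 36} = - \frac{8}{-94} = \left(-8\right) \left(- \frac{1}{94}\right) = \frac{4}{47} \approx 0.085106$)
$N + 44 \cdot 131 = \frac{4}{47} + 44 \cdot 131 = \frac{4}{47} + 5764 = \frac{270912}{47}$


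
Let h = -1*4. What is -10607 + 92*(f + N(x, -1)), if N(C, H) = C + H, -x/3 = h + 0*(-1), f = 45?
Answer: -5455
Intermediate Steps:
h = -4
x = 12 (x = -3*(-4 + 0*(-1)) = -3*(-4 + 0) = -3*(-4) = 12)
-10607 + 92*(f + N(x, -1)) = -10607 + 92*(45 + (12 - 1)) = -10607 + 92*(45 + 11) = -10607 + 92*56 = -10607 + 5152 = -5455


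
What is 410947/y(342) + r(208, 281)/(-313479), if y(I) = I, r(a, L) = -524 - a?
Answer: 234651193/195282 ≈ 1201.6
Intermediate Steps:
410947/y(342) + r(208, 281)/(-313479) = 410947/342 + (-524 - 1*208)/(-313479) = 410947*(1/342) + (-524 - 208)*(-1/313479) = 410947/342 - 732*(-1/313479) = 410947/342 + 4/1713 = 234651193/195282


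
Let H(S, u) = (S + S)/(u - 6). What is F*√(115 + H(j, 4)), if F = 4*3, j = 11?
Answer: 24*√26 ≈ 122.38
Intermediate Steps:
H(S, u) = 2*S/(-6 + u) (H(S, u) = (2*S)/(-6 + u) = 2*S/(-6 + u))
F = 12
F*√(115 + H(j, 4)) = 12*√(115 + 2*11/(-6 + 4)) = 12*√(115 + 2*11/(-2)) = 12*√(115 + 2*11*(-½)) = 12*√(115 - 11) = 12*√104 = 12*(2*√26) = 24*√26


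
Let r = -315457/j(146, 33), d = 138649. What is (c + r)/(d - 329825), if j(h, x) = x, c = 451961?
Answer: -1824907/788601 ≈ -2.3141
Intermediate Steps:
r = -315457/33 ≈ -9559.3
(c + r)/(d - 329825) = (451961 - 315457/33)/(138649 - 329825) = (14599256/33)/(-191176) = (14599256/33)*(-1/191176) = -1824907/788601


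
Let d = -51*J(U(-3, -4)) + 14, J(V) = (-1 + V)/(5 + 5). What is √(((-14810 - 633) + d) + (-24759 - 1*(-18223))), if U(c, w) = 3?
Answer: 2*I*√137345/5 ≈ 148.24*I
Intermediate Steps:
J(V) = -⅒ + V/10 (J(V) = (-1 + V)/10 = (-1 + V)*(⅒) = -⅒ + V/10)
d = 19/5 (d = -51*(-⅒ + (⅒)*3) + 14 = -51*(-⅒ + 3/10) + 14 = -51*⅕ + 14 = -51/5 + 14 = 19/5 ≈ 3.8000)
√(((-14810 - 633) + d) + (-24759 - 1*(-18223))) = √(((-14810 - 633) + 19/5) + (-24759 - 1*(-18223))) = √((-15443 + 19/5) + (-24759 + 18223)) = √(-77196/5 - 6536) = √(-109876/5) = 2*I*√137345/5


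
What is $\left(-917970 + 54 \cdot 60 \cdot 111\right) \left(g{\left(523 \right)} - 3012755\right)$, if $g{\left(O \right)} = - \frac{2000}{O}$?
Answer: $\frac{879745430715450}{523} \approx 1.6821 \cdot 10^{12}$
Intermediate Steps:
$\left(-917970 + 54 \cdot 60 \cdot 111\right) \left(g{\left(523 \right)} - 3012755\right) = \left(-917970 + 54 \cdot 60 \cdot 111\right) \left(- \frac{2000}{523} - 3012755\right) = \left(-917970 + 3240 \cdot 111\right) \left(\left(-2000\right) \frac{1}{523} - 3012755\right) = \left(-917970 + 359640\right) \left(- \frac{2000}{523} - 3012755\right) = \left(-558330\right) \left(- \frac{1575672865}{523}\right) = \frac{879745430715450}{523}$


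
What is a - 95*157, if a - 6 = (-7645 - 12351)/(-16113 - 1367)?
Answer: -65147331/4370 ≈ -14908.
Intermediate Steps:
a = 31219/4370 (a = 6 + (-7645 - 12351)/(-16113 - 1367) = 6 - 19996/(-17480) = 6 - 19996*(-1/17480) = 6 + 4999/4370 = 31219/4370 ≈ 7.1439)
a - 95*157 = 31219/4370 - 95*157 = 31219/4370 - 14915 = -65147331/4370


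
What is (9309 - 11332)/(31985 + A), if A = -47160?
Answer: 2023/15175 ≈ 0.13331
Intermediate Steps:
(9309 - 11332)/(31985 + A) = (9309 - 11332)/(31985 - 47160) = -2023/(-15175) = -2023*(-1/15175) = 2023/15175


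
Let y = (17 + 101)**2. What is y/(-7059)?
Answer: -13924/7059 ≈ -1.9725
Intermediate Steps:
y = 13924 (y = 118**2 = 13924)
y/(-7059) = 13924/(-7059) = 13924*(-1/7059) = -13924/7059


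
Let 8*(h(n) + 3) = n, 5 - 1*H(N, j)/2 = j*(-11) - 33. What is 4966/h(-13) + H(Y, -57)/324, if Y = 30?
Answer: -6457729/5994 ≈ -1077.4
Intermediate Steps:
H(N, j) = 76 + 22*j (H(N, j) = 10 - 2*(j*(-11) - 33) = 10 - 2*(-11*j - 33) = 10 - 2*(-33 - 11*j) = 10 + (66 + 22*j) = 76 + 22*j)
h(n) = -3 + n/8
4966/h(-13) + H(Y, -57)/324 = 4966/(-3 + (⅛)*(-13)) + (76 + 22*(-57))/324 = 4966/(-3 - 13/8) + (76 - 1254)*(1/324) = 4966/(-37/8) - 1178*1/324 = 4966*(-8/37) - 589/162 = -39728/37 - 589/162 = -6457729/5994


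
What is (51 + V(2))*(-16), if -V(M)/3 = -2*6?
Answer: -1392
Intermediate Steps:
V(M) = 36 (V(M) = -(-6)*6 = -3*(-12) = 36)
(51 + V(2))*(-16) = (51 + 36)*(-16) = 87*(-16) = -1392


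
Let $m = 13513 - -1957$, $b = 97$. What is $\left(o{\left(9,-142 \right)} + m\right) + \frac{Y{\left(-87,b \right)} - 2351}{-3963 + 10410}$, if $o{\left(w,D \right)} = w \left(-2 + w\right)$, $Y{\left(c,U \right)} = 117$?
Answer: $\frac{100139017}{6447} \approx 15533.0$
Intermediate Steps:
$m = 15470$ ($m = 13513 + 1957 = 15470$)
$\left(o{\left(9,-142 \right)} + m\right) + \frac{Y{\left(-87,b \right)} - 2351}{-3963 + 10410} = \left(9 \left(-2 + 9\right) + 15470\right) + \frac{117 - 2351}{-3963 + 10410} = \left(9 \cdot 7 + 15470\right) - \frac{2234}{6447} = \left(63 + 15470\right) - \frac{2234}{6447} = 15533 - \frac{2234}{6447} = \frac{100139017}{6447}$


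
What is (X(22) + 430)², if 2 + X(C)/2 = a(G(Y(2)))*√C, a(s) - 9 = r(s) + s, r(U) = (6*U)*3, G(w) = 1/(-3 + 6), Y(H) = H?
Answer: 1819492/9 + 26128*√22 ≈ 3.2472e+5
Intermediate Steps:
G(w) = ⅓ (G(w) = 1/3 = ⅓)
r(U) = 18*U
a(s) = 9 + 19*s (a(s) = 9 + (18*s + s) = 9 + 19*s)
X(C) = -4 + 92*√C/3 (X(C) = -4 + 2*((9 + 19*(⅓))*√C) = -4 + 2*((9 + 19/3)*√C) = -4 + 2*(46*√C/3) = -4 + 92*√C/3)
(X(22) + 430)² = ((-4 + 92*√22/3) + 430)² = (426 + 92*√22/3)²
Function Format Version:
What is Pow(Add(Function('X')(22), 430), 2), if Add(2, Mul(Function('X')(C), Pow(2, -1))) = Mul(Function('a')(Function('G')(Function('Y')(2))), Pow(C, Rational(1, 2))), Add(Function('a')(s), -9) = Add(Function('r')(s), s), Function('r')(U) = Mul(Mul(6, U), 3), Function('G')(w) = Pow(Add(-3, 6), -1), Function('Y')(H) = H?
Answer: Add(Rational(1819492, 9), Mul(26128, Pow(22, Rational(1, 2)))) ≈ 3.2472e+5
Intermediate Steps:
Function('G')(w) = Rational(1, 3) (Function('G')(w) = Pow(3, -1) = Rational(1, 3))
Function('r')(U) = Mul(18, U)
Function('a')(s) = Add(9, Mul(19, s)) (Function('a')(s) = Add(9, Add(Mul(18, s), s)) = Add(9, Mul(19, s)))
Function('X')(C) = Add(-4, Mul(Rational(92, 3), Pow(C, Rational(1, 2)))) (Function('X')(C) = Add(-4, Mul(2, Mul(Add(9, Mul(19, Rational(1, 3))), Pow(C, Rational(1, 2))))) = Add(-4, Mul(2, Mul(Add(9, Rational(19, 3)), Pow(C, Rational(1, 2))))) = Add(-4, Mul(2, Mul(Rational(46, 3), Pow(C, Rational(1, 2))))) = Add(-4, Mul(Rational(92, 3), Pow(C, Rational(1, 2)))))
Pow(Add(Function('X')(22), 430), 2) = Pow(Add(Add(-4, Mul(Rational(92, 3), Pow(22, Rational(1, 2)))), 430), 2) = Pow(Add(426, Mul(Rational(92, 3), Pow(22, Rational(1, 2)))), 2)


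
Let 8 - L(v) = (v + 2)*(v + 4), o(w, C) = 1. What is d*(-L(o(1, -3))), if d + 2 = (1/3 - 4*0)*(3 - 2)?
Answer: -35/3 ≈ -11.667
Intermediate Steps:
L(v) = 8 - (2 + v)*(4 + v) (L(v) = 8 - (v + 2)*(v + 4) = 8 - (2 + v)*(4 + v))
d = -5/3 (d = -2 + (1/3 - 4*0)*(3 - 2) = -2 + (1*(⅓) + 0)*1 = -2 + (⅓ + 0)*1 = -2 + (⅓)*1 = -2 + ⅓ = -5/3 ≈ -1.6667)
d*(-L(o(1, -3))) = -(-5)*(-1*1*(6 + 1))/3 = -(-5)*(-1*1*7)/3 = -(-5)*(-7)/3 = -5/3*7 = -35/3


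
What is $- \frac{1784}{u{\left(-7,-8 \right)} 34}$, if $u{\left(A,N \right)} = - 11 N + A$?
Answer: $- \frac{892}{1377} \approx -0.64779$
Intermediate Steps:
$u{\left(A,N \right)} = A - 11 N$
$- \frac{1784}{u{\left(-7,-8 \right)} 34} = - \frac{1784}{\left(-7 - -88\right) 34} = - \frac{1784}{\left(-7 + 88\right) 34} = - \frac{1784}{81 \cdot 34} = - \frac{1784}{2754} = \left(-1784\right) \frac{1}{2754} = - \frac{892}{1377}$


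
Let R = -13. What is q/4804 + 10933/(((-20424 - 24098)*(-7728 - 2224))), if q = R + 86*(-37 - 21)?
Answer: -553951320203/532142615744 ≈ -1.0410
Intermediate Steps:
q = -5001 (q = -13 + 86*(-37 - 21) = -13 + 86*(-58) = -13 - 4988 = -5001)
q/4804 + 10933/(((-20424 - 24098)*(-7728 - 2224))) = -5001/4804 + 10933/(((-20424 - 24098)*(-7728 - 2224))) = -5001*1/4804 + 10933/((-44522*(-9952))) = -5001/4804 + 10933/443082944 = -553951320203/532142615744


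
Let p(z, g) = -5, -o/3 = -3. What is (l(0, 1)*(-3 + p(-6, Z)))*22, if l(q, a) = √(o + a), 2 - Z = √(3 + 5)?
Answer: -176*√10 ≈ -556.56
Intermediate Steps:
o = 9 (o = -3*(-3) = 9)
Z = 2 - 2*√2 (Z = 2 - √(3 + 5) = 2 - √8 = 2 - 2*√2 ≈ -0.82843)
l(q, a) = √(9 + a)
(l(0, 1)*(-3 + p(-6, Z)))*22 = (√(9 + 1)*(-3 - 5))*22 = (√10*(-8))*22 = -8*√10*22 = -176*√10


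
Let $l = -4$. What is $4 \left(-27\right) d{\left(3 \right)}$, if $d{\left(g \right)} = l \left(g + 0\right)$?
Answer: $1296$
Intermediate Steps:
$d{\left(g \right)} = - 4 g$ ($d{\left(g \right)} = - 4 \left(g + 0\right) = - 4 g$)
$4 \left(-27\right) d{\left(3 \right)} = 4 \left(-27\right) \left(\left(-4\right) 3\right) = \left(-108\right) \left(-12\right) = 1296$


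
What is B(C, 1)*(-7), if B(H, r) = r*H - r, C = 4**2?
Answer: -105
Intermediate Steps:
C = 16
B(H, r) = -r + H*r (B(H, r) = H*r - r = -r + H*r)
B(C, 1)*(-7) = (1*(-1 + 16))*(-7) = (1*15)*(-7) = 15*(-7) = -105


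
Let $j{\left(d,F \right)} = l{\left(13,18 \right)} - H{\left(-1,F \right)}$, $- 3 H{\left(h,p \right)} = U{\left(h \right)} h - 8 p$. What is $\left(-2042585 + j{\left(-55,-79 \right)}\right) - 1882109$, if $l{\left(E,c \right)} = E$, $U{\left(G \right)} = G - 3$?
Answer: $-3924469$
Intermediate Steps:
$U{\left(G \right)} = -3 + G$ ($U{\left(G \right)} = G - 3 = -3 + G$)
$H{\left(h,p \right)} = \frac{8 p}{3} - \frac{h \left(-3 + h\right)}{3}$ ($H{\left(h,p \right)} = - \frac{\left(-3 + h\right) h - 8 p}{3} = - \frac{h \left(-3 + h\right) - 8 p}{3} = - \frac{- 8 p + h \left(-3 + h\right)}{3} = \frac{8 p}{3} - \frac{h \left(-3 + h\right)}{3}$)
$j{\left(d,F \right)} = \frac{43}{3} - \frac{8 F}{3}$ ($j{\left(d,F \right)} = 13 - \left(\frac{8 F}{3} - - \frac{-3 - 1}{3}\right) = 13 - \left(\frac{8 F}{3} - \left(- \frac{1}{3}\right) \left(-4\right)\right) = 13 - \left(\frac{8 F}{3} - \frac{4}{3}\right) = 13 - \left(- \frac{4}{3} + \frac{8 F}{3}\right) = \frac{43}{3} - \frac{8 F}{3}$)
$\left(-2042585 + j{\left(-55,-79 \right)}\right) - 1882109 = \left(-2042585 + \left(\frac{43}{3} - - \frac{632}{3}\right)\right) - 1882109 = \left(-2042585 + \left(\frac{43}{3} + \frac{632}{3}\right)\right) - 1882109 = \left(-2042585 + 225\right) - 1882109 = -2042360 - 1882109 = -3924469$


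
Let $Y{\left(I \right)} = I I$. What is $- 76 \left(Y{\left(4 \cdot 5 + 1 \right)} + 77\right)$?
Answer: $-39368$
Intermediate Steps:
$Y{\left(I \right)} = I^{2}$
$- 76 \left(Y{\left(4 \cdot 5 + 1 \right)} + 77\right) = - 76 \left(\left(4 \cdot 5 + 1\right)^{2} + 77\right) = - 76 \left(\left(20 + 1\right)^{2} + 77\right) = - 76 \left(21^{2} + 77\right) = - 76 \left(441 + 77\right) = \left(-76\right) 518 = -39368$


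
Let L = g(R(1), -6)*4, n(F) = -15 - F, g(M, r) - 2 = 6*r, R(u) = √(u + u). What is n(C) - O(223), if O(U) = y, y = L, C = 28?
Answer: 93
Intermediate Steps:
R(u) = √2*√u (R(u) = √(2*u) = √2*√u)
g(M, r) = 2 + 6*r
L = -136 (L = (2 + 6*(-6))*4 = (2 - 36)*4 = -34*4 = -136)
y = -136
O(U) = -136
n(C) - O(223) = (-15 - 1*28) - 1*(-136) = (-15 - 28) + 136 = -43 + 136 = 93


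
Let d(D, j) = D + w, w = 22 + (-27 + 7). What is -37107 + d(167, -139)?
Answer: -36938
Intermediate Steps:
w = 2 (w = 22 - 20 = 2)
d(D, j) = 2 + D (d(D, j) = D + 2 = 2 + D)
-37107 + d(167, -139) = -37107 + (2 + 167) = -37107 + 169 = -36938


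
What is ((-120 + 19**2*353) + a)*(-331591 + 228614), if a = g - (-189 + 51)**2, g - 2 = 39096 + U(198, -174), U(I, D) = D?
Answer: -15157493561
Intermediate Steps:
g = 38924 (g = 2 + (39096 - 174) = 2 + 38922 = 38924)
a = 19880 (a = 38924 - (-189 + 51)**2 = 38924 - 1*(-138)**2 = 38924 - 1*19044 = 38924 - 19044 = 19880)
((-120 + 19**2*353) + a)*(-331591 + 228614) = ((-120 + 19**2*353) + 19880)*(-331591 + 228614) = ((-120 + 361*353) + 19880)*(-102977) = ((-120 + 127433) + 19880)*(-102977) = (127313 + 19880)*(-102977) = 147193*(-102977) = -15157493561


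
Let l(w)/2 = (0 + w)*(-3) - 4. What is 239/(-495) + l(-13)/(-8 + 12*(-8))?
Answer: -29753/25740 ≈ -1.1559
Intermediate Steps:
l(w) = -8 - 6*w (l(w) = 2*((0 + w)*(-3) - 4) = 2*(w*(-3) - 4) = 2*(-3*w - 4) = 2*(-4 - 3*w) = -8 - 6*w)
239/(-495) + l(-13)/(-8 + 12*(-8)) = 239/(-495) + (-8 - 6*(-13))/(-8 + 12*(-8)) = 239*(-1/495) + (-8 + 78)/(-8 - 96) = -239/495 + 70/(-104) = -239/495 + 70*(-1/104) = -239/495 - 35/52 = -29753/25740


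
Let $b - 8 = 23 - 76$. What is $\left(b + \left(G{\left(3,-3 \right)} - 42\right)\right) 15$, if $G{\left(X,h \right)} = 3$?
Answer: $-1260$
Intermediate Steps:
$b = -45$ ($b = 8 + \left(23 - 76\right) = 8 - 53 = -45$)
$\left(b + \left(G{\left(3,-3 \right)} - 42\right)\right) 15 = \left(-45 + \left(3 - 42\right)\right) 15 = \left(-45 - 39\right) 15 = \left(-84\right) 15 = -1260$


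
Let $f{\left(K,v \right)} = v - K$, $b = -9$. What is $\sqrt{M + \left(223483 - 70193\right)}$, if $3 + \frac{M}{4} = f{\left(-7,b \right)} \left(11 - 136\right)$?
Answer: $3 \sqrt{17142} \approx 392.78$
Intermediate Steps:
$M = 988$ ($M = -12 + 4 \left(-9 - -7\right) \left(11 - 136\right) = -12 + 4 \left(-9 + 7\right) \left(11 - 136\right) = -12 + 4 \left(\left(-2\right) \left(-125\right)\right) = -12 + 4 \cdot 250 = -12 + 1000 = 988$)
$\sqrt{M + \left(223483 - 70193\right)} = \sqrt{988 + \left(223483 - 70193\right)} = \sqrt{988 + 153290} = \sqrt{154278} = 3 \sqrt{17142}$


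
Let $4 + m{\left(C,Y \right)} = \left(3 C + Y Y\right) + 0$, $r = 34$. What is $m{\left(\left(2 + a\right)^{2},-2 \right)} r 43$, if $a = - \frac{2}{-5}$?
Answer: $\frac{631584}{25} \approx 25263.0$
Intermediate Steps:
$a = \frac{2}{5}$ ($a = \left(-2\right) \left(- \frac{1}{5}\right) = \frac{2}{5} \approx 0.4$)
$m{\left(C,Y \right)} = -4 + Y^{2} + 3 C$ ($m{\left(C,Y \right)} = -4 + \left(\left(3 C + Y Y\right) + 0\right) = -4 + \left(\left(3 C + Y^{2}\right) + 0\right) = -4 + \left(\left(Y^{2} + 3 C\right) + 0\right) = -4 + \left(Y^{2} + 3 C\right) = -4 + Y^{2} + 3 C$)
$m{\left(\left(2 + a\right)^{2},-2 \right)} r 43 = \left(-4 + \left(-2\right)^{2} + 3 \left(2 + \frac{2}{5}\right)^{2}\right) 34 \cdot 43 = \left(-4 + 4 + 3 \left(\frac{12}{5}\right)^{2}\right) 34 \cdot 43 = \left(-4 + 4 + 3 \cdot \frac{144}{25}\right) 34 \cdot 43 = \left(-4 + 4 + \frac{432}{25}\right) 34 \cdot 43 = \frac{432}{25} \cdot 34 \cdot 43 = \frac{14688}{25} \cdot 43 = \frac{631584}{25}$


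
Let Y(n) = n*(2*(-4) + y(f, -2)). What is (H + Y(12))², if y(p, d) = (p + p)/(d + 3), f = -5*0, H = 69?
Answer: 729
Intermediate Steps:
f = 0
y(p, d) = 2*p/(3 + d) (y(p, d) = (2*p)/(3 + d) = 2*p/(3 + d))
Y(n) = -8*n (Y(n) = n*(2*(-4) + 2*0/(3 - 2)) = n*(-8 + 2*0/1) = n*(-8 + 2*0*1) = n*(-8 + 0) = n*(-8) = -8*n)
(H + Y(12))² = (69 - 8*12)² = (69 - 96)² = (-27)² = 729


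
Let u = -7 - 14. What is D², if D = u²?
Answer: 194481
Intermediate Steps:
u = -21
D = 441 (D = (-21)² = 441)
D² = 441² = 194481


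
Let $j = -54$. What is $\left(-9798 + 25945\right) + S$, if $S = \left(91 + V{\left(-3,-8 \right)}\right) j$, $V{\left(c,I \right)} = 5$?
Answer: $10963$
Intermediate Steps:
$S = -5184$ ($S = \left(91 + 5\right) \left(-54\right) = 96 \left(-54\right) = -5184$)
$\left(-9798 + 25945\right) + S = \left(-9798 + 25945\right) - 5184 = 16147 - 5184 = 10963$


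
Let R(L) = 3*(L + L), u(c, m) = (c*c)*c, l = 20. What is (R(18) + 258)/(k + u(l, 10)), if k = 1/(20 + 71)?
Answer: 11102/242667 ≈ 0.045750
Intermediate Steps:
u(c, m) = c³ (u(c, m) = c²*c = c³)
R(L) = 6*L (R(L) = 3*(2*L) = 6*L)
k = 1/91 ≈ 0.010989
(R(18) + 258)/(k + u(l, 10)) = (6*18 + 258)/(1/91 + 20³) = (108 + 258)/(1/91 + 8000) = 366/(728001/91) = 366*(91/728001) = 11102/242667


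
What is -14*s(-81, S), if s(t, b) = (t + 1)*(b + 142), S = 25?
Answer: 187040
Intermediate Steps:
s(t, b) = (1 + t)*(142 + b)
-14*s(-81, S) = -14*(142 + 25 + 142*(-81) + 25*(-81)) = -14*(142 + 25 - 11502 - 2025) = -14*(-13360) = 187040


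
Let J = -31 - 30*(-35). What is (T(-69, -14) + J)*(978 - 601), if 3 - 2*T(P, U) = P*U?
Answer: 405275/2 ≈ 2.0264e+5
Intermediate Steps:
J = 1019 (J = -31 + 1050 = 1019)
T(P, U) = 3/2 - P*U/2
(T(-69, -14) + J)*(978 - 601) = ((3/2 - ½*(-69)*(-14)) + 1019)*(978 - 601) = ((3/2 - 483) + 1019)*377 = (-963/2 + 1019)*377 = (1075/2)*377 = 405275/2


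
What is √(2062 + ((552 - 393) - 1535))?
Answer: 7*√14 ≈ 26.192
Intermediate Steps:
√(2062 + ((552 - 393) - 1535)) = √(2062 + (159 - 1535)) = √(2062 - 1376) = √686 = 7*√14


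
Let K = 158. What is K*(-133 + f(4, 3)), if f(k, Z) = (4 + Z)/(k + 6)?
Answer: -104517/5 ≈ -20903.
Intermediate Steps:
f(k, Z) = (4 + Z)/(6 + k)
K*(-133 + f(4, 3)) = 158*(-133 + (4 + 3)/(6 + 4)) = 158*(-133 + 7/10) = 158*(-1323/10) = -104517/5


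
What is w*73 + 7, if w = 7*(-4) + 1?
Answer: -1964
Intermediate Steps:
w = -27 (w = -28 + 1 = -27)
w*73 + 7 = -27*73 + 7 = -1971 + 7 = -1964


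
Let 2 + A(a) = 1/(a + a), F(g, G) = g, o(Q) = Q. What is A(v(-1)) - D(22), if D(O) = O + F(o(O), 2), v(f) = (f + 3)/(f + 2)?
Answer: -183/4 ≈ -45.750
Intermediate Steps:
v(f) = (3 + f)/(2 + f)
A(a) = -2 + 1/(2*a) (A(a) = -2 + 1/(a + a) = -2 + 1/(2*a))
D(O) = 2*O (D(O) = O + O = 2*O)
A(v(-1)) - D(22) = (-2 + 1/(2*(((3 - 1)/(2 - 1))))) - 2*22 = (-2 + 1/(2*((2/1)))) - 1*44 = (-2 + 1/(2*((1*2)))) - 44 = (-2 + (½)/2) - 44 = (-2 + (½)*(½)) - 44 = (-2 + ¼) - 44 = -7/4 - 44 = -183/4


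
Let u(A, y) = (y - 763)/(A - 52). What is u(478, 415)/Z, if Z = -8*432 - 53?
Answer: 2/8591 ≈ 0.00023280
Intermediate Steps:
Z = -3509 (Z = -3456 - 53 = -3509)
u(A, y) = (-763 + y)/(-52 + A)
u(478, 415)/Z = ((-763 + 415)/(-52 + 478))/(-3509) = (-348/426)*(-1/3509) = ((1/426)*(-348))*(-1/3509) = -58/71*(-1/3509) = 2/8591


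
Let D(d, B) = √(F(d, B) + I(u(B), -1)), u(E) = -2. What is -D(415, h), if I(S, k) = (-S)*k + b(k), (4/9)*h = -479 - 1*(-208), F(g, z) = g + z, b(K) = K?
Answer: -I*√791/2 ≈ -14.062*I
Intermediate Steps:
h = -2439/4 (h = 9*(-479 - 1*(-208))/4 = 9*(-479 + 208)/4 = (9/4)*(-271) = -2439/4 ≈ -609.75)
I(S, k) = k - S*k (I(S, k) = (-S)*k + k = -S*k + k = k - S*k)
D(d, B) = √(-3 + B + d) (D(d, B) = √((d + B) - (1 - 1*(-2))) = √((B + d) - (1 + 2)) = √((B + d) - 1*3) = √((B + d) - 3) = √(-3 + B + d))
-D(415, h) = -√(-3 - 2439/4 + 415) = -√(-791/4) = -I*√791/2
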